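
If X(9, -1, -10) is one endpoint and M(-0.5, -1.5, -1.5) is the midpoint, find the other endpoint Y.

Y = 2M - X
  = (2·(-0.5) - 9, 2·(-1.5) - (-1), 2·(-1.5) - (-10))
  = (-1 - 9, -3 + 1, -3 + 10)
  = (-10, -2, 7)

(-10, -2, 7)


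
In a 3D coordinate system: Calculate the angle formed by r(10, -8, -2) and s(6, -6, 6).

r·s = 10·6 + (-8)·(-6) + (-2)·6 = 60 + 48 - 12 = 96
|r| = √(10² + (-8)² + (-2)²) = √168 ≈ 12.96
|s| = √(6² + (-6)² + 6²) = √108 ≈ 10.39
cos θ = (r·s)/(|r||s|) = 96/(12.96·10.39) ≈ 0.7127
θ = arccos(0.7127) ≈ 44.55°

44.55°


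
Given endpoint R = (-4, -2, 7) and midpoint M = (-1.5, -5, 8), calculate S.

S = 2M - R
  = (2·(-1.5) - (-4), 2·(-5) - (-2), 2·8 - 7)
  = (-3 + 4, -10 + 2, 16 - 7)
  = (1, -8, 9)

(1, -8, 9)


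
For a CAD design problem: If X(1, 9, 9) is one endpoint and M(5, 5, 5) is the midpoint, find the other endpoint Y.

Y = 2M - X
  = (2·5 - 1, 2·5 - 9, 2·5 - 9)
  = (10 - 1, 10 - 9, 10 - 9)
  = (9, 1, 1)

(9, 1, 1)


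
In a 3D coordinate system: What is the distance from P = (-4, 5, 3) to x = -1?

distance = |a·x₀ + b·y₀ + c·z₀ - d| / √(a² + b² + c²)
  = |1·(-4) + 0·5 + 0·3 - (-1)| / √(1² + 0² + 0²)
  = |-4 + 0 + 0 + 1| / √(1 + 0 + 0)
  = |-3| / √1
  = 3 / 1
  ≈ 3

3


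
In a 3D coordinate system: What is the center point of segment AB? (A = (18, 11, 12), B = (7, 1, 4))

M = ((x₁+x₂)/2, (y₁+y₂)/2, (z₁+z₂)/2)
  = ((18 + 7)/2, (11 + 1)/2, (12 + 4)/2)
  = (25/2, 12/2, 16/2)
  = (12.5, 6, 8)

(12.5, 6, 8)


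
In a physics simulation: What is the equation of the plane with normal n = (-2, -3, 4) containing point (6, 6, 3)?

The plane through P with normal n = (a, b, c) satisfies n·(r - P) = 0,
i.e. ax + by + cz = a·x₀ + b·y₀ + c·z₀.
d = (-2)·6 + (-3)·6 + 4·3
  = -12 - 18 + 12
  = -18
Equation: -2x - 3y + 4z = -18

-2x - 3y + 4z = -18


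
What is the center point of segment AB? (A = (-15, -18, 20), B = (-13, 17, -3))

M = ((x₁+x₂)/2, (y₁+y₂)/2, (z₁+z₂)/2)
  = ((-15 - 13)/2, (-18 + 17)/2, (20 - 3)/2)
  = (-28/2, -1/2, 17/2)
  = (-14, -0.5, 8.5)

(-14, -0.5, 8.5)


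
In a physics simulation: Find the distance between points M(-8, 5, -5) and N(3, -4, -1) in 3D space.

d = √[(x₂-x₁)² + (y₂-y₁)² + (z₂-z₁)²]
  = √[11² + (-9)² + 4²]
  = √[121 + 81 + 16]
  = √218
  ≈ 14.76

14.76


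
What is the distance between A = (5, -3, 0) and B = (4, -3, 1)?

d = √[(x₂-x₁)² + (y₂-y₁)² + (z₂-z₁)²]
  = √[(-1)² + 0² + 1²]
  = √[1 + 0 + 1]
  = √2
  ≈ 1.414

1.414


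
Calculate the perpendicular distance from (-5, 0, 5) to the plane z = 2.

distance = |a·x₀ + b·y₀ + c·z₀ - d| / √(a² + b² + c²)
  = |0·(-5) + 0·0 + 1·5 - 2| / √(0² + 0² + 1²)
  = |0 + 0 + 5 - 2| / √(0 + 0 + 1)
  = |3| / √1
  = 3 / 1
  ≈ 3

3


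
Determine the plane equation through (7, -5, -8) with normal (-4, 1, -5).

The plane through P with normal n = (a, b, c) satisfies n·(r - P) = 0,
i.e. ax + by + cz = a·x₀ + b·y₀ + c·z₀.
d = (-4)·7 + 1·(-5) + (-5)·(-8)
  = -28 - 5 + 40
  = 7
Equation: -4x + y - 5z = 7

-4x + y - 5z = 7


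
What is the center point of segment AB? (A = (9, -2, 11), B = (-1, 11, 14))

M = ((x₁+x₂)/2, (y₁+y₂)/2, (z₁+z₂)/2)
  = ((9 - 1)/2, (-2 + 11)/2, (11 + 14)/2)
  = (8/2, 9/2, 25/2)
  = (4, 4.5, 12.5)

(4, 4.5, 12.5)


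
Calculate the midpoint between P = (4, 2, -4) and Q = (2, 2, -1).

M = ((x₁+x₂)/2, (y₁+y₂)/2, (z₁+z₂)/2)
  = ((4 + 2)/2, (2 + 2)/2, (-4 - 1)/2)
  = (6/2, 4/2, -5/2)
  = (3, 2, -2.5)

(3, 2, -2.5)


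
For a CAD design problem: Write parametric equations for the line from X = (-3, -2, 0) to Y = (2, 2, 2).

Direction vector d = Y - X = (2 + 3, 2 + 2, 2 + 0) = (5, 4, 2)
Parametric form r = X + t·d:
x = -3 + 5t, y = -2 + 4t, z = 0 + 2t

x = -3 + 5t, y = -2 + 4t, z = 0 + 2t


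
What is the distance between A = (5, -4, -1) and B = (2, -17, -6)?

d = √[(x₂-x₁)² + (y₂-y₁)² + (z₂-z₁)²]
  = √[(-3)² + (-13)² + (-5)²]
  = √[9 + 169 + 25]
  = √203
  ≈ 14.25

14.25


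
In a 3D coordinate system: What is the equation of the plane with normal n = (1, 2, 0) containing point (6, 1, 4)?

The plane through P with normal n = (a, b, c) satisfies n·(r - P) = 0,
i.e. ax + by + cz = a·x₀ + b·y₀ + c·z₀.
d = 1·6 + 2·1 + 0·4
  = 6 + 2 + 0
  = 8
Equation: x + 2y = 8

x + 2y = 8


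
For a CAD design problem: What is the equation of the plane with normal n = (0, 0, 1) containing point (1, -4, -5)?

The plane through P with normal n = (a, b, c) satisfies n·(r - P) = 0,
i.e. ax + by + cz = a·x₀ + b·y₀ + c·z₀.
d = 0·1 + 0·(-4) + 1·(-5)
  = 0 + 0 - 5
  = -5
Equation: z = -5

z = -5


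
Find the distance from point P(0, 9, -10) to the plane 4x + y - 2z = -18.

distance = |a·x₀ + b·y₀ + c·z₀ - d| / √(a² + b² + c²)
  = |4·0 + 1·9 + (-2)·(-10) - (-18)| / √(4² + 1² + (-2)²)
  = |0 + 9 + 20 + 18| / √(16 + 1 + 4)
  = |47| / √21
  = 47 / 4.583
  ≈ 10.26

10.26


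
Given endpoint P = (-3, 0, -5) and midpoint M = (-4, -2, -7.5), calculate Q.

Q = 2M - P
  = (2·(-4) - (-3), 2·(-2) - 0, 2·(-7.5) - (-5))
  = (-8 + 3, -4 + 0, -15 + 5)
  = (-5, -4, -10)

(-5, -4, -10)


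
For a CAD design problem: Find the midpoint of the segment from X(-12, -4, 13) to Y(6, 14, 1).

M = ((x₁+x₂)/2, (y₁+y₂)/2, (z₁+z₂)/2)
  = ((-12 + 6)/2, (-4 + 14)/2, (13 + 1)/2)
  = (-6/2, 10/2, 14/2)
  = (-3, 5, 7)

(-3, 5, 7)


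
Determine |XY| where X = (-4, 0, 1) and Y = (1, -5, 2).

d = √[(x₂-x₁)² + (y₂-y₁)² + (z₂-z₁)²]
  = √[5² + (-5)² + 1²]
  = √[25 + 25 + 1]
  = √51
  ≈ 7.141

7.141


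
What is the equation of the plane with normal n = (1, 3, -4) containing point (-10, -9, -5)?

The plane through P with normal n = (a, b, c) satisfies n·(r - P) = 0,
i.e. ax + by + cz = a·x₀ + b·y₀ + c·z₀.
d = 1·(-10) + 3·(-9) + (-4)·(-5)
  = -10 - 27 + 20
  = -17
Equation: x + 3y - 4z = -17

x + 3y - 4z = -17


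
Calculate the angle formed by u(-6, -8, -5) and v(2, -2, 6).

u·v = (-6)·2 + (-8)·(-2) + (-5)·6 = -12 + 16 - 30 = -26
|u| = √((-6)² + (-8)² + (-5)²) = √125 ≈ 11.18
|v| = √(2² + (-2)² + 6²) = √44 ≈ 6.633
cos θ = (u·v)/(|u||v|) = -26/(11.18·6.633) ≈ -0.3506
θ = arccos(-0.3506) ≈ 110.5°

110.5°


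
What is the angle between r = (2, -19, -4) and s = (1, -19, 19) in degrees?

r·s = 2·1 + (-19)·(-19) + (-4)·19 = 2 + 361 - 76 = 287
|r| = √(2² + (-19)² + (-4)²) = √381 ≈ 19.52
|s| = √(1² + (-19)² + 19²) = √723 ≈ 26.89
cos θ = (r·s)/(|r||s|) = 287/(19.52·26.89) ≈ 0.5468
θ = arccos(0.5468) ≈ 56.85°

56.85°


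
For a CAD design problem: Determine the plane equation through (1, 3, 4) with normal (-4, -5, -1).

The plane through P with normal n = (a, b, c) satisfies n·(r - P) = 0,
i.e. ax + by + cz = a·x₀ + b·y₀ + c·z₀.
d = (-4)·1 + (-5)·3 + (-1)·4
  = -4 - 15 - 4
  = -23
Equation: -4x - 5y - z = -23

-4x - 5y - z = -23


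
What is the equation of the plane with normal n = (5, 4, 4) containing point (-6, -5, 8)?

The plane through P with normal n = (a, b, c) satisfies n·(r - P) = 0,
i.e. ax + by + cz = a·x₀ + b·y₀ + c·z₀.
d = 5·(-6) + 4·(-5) + 4·8
  = -30 - 20 + 32
  = -18
Equation: 5x + 4y + 4z = -18

5x + 4y + 4z = -18


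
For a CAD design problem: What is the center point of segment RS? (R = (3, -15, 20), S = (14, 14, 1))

M = ((x₁+x₂)/2, (y₁+y₂)/2, (z₁+z₂)/2)
  = ((3 + 14)/2, (-15 + 14)/2, (20 + 1)/2)
  = (17/2, -1/2, 21/2)
  = (8.5, -0.5, 10.5)

(8.5, -0.5, 10.5)


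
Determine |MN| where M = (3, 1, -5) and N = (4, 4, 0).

d = √[(x₂-x₁)² + (y₂-y₁)² + (z₂-z₁)²]
  = √[1² + 3² + 5²]
  = √[1 + 9 + 25]
  = √35
  ≈ 5.916

5.916


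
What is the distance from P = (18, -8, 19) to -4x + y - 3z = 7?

distance = |a·x₀ + b·y₀ + c·z₀ - d| / √(a² + b² + c²)
  = |(-4)·18 + 1·(-8) + (-3)·19 - 7| / √((-4)² + 1² + (-3)²)
  = |-72 - 8 - 57 - 7| / √(16 + 1 + 9)
  = |-144| / √26
  = 144 / 5.099
  ≈ 28.24

28.24


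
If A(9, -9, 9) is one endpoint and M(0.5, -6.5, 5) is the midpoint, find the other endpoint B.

B = 2M - A
  = (2·0.5 - 9, 2·(-6.5) - (-9), 2·5 - 9)
  = (1 - 9, -13 + 9, 10 - 9)
  = (-8, -4, 1)

(-8, -4, 1)


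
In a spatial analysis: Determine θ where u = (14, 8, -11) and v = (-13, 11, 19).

u·v = 14·(-13) + 8·11 + (-11)·19 = -182 + 88 - 209 = -303
|u| = √(14² + 8² + (-11)²) = √381 ≈ 19.52
|v| = √((-13)² + 11² + 19²) = √651 ≈ 25.51
cos θ = (u·v)/(|u||v|) = -303/(19.52·25.51) ≈ -0.6084
θ = arccos(-0.6084) ≈ 127.5°

127.5°


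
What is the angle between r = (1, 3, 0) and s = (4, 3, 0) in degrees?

r·s = 1·4 + 3·3 + 0·0 = 4 + 9 + 0 = 13
|r| = √(1² + 3² + 0²) = √10 ≈ 3.162
|s| = √(4² + 3² + 0²) = √25 ≈ 5
cos θ = (r·s)/(|r||s|) = 13/(3.162·5) ≈ 0.8222
θ = arccos(0.8222) ≈ 34.7°

34.7°


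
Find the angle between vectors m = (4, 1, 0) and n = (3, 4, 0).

m·n = 4·3 + 1·4 + 0·0 = 12 + 4 + 0 = 16
|m| = √(4² + 1² + 0²) = √17 ≈ 4.123
|n| = √(3² + 4² + 0²) = √25 ≈ 5
cos θ = (m·n)/(|m||n|) = 16/(4.123·5) ≈ 0.7761
θ = arccos(0.7761) ≈ 39.09°

39.09°


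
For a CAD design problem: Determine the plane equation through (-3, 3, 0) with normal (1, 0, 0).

The plane through P with normal n = (a, b, c) satisfies n·(r - P) = 0,
i.e. ax + by + cz = a·x₀ + b·y₀ + c·z₀.
d = 1·(-3) + 0·3 + 0·0
  = -3 + 0 + 0
  = -3
Equation: x = -3

x = -3


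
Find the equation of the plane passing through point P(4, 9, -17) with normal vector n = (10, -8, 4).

The plane through P with normal n = (a, b, c) satisfies n·(r - P) = 0,
i.e. ax + by + cz = a·x₀ + b·y₀ + c·z₀.
d = 10·4 + (-8)·9 + 4·(-17)
  = 40 - 72 - 68
  = -100
Equation: 10x - 8y + 4z = -100

10x - 8y + 4z = -100


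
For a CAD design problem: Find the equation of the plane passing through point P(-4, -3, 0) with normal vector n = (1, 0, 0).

The plane through P with normal n = (a, b, c) satisfies n·(r - P) = 0,
i.e. ax + by + cz = a·x₀ + b·y₀ + c·z₀.
d = 1·(-4) + 0·(-3) + 0·0
  = -4 + 0 + 0
  = -4
Equation: x = -4

x = -4


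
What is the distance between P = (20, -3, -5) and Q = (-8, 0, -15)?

d = √[(x₂-x₁)² + (y₂-y₁)² + (z₂-z₁)²]
  = √[(-28)² + 3² + (-10)²]
  = √[784 + 9 + 100]
  = √893
  ≈ 29.88

29.88


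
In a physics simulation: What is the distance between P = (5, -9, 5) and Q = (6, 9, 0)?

d = √[(x₂-x₁)² + (y₂-y₁)² + (z₂-z₁)²]
  = √[1² + 18² + (-5)²]
  = √[1 + 324 + 25]
  = √350
  ≈ 18.71

18.71


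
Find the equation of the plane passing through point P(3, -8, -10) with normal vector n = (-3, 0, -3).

The plane through P with normal n = (a, b, c) satisfies n·(r - P) = 0,
i.e. ax + by + cz = a·x₀ + b·y₀ + c·z₀.
d = (-3)·3 + 0·(-8) + (-3)·(-10)
  = -9 + 0 + 30
  = 21
Equation: -3x - 3z = 21

-3x - 3z = 21


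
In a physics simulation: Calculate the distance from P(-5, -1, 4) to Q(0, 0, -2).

d = √[(x₂-x₁)² + (y₂-y₁)² + (z₂-z₁)²]
  = √[5² + 1² + (-6)²]
  = √[25 + 1 + 36]
  = √62
  ≈ 7.874

7.874


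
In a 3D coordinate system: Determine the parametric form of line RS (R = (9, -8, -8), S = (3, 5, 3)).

Direction vector d = S - R = (3 - 9, 5 + 8, 3 + 8) = (-6, 13, 11)
Parametric form r = R + t·d:
x = 9 - 6t, y = -8 + 13t, z = -8 + 11t

x = 9 - 6t, y = -8 + 13t, z = -8 + 11t


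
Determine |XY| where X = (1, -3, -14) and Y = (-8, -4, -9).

d = √[(x₂-x₁)² + (y₂-y₁)² + (z₂-z₁)²]
  = √[(-9)² + (-1)² + 5²]
  = √[81 + 1 + 25]
  = √107
  ≈ 10.34

10.34


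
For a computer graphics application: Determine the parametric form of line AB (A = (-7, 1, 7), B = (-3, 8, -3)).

Direction vector d = B - A = (-3 + 7, 8 - 1, -3 - 7) = (4, 7, -10)
Parametric form r = A + t·d:
x = -7 + 4t, y = 1 + 7t, z = 7 - 10t

x = -7 + 4t, y = 1 + 7t, z = 7 - 10t


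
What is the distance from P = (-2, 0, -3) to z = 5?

distance = |a·x₀ + b·y₀ + c·z₀ - d| / √(a² + b² + c²)
  = |0·(-2) + 0·0 + 1·(-3) - 5| / √(0² + 0² + 1²)
  = |0 + 0 - 3 - 5| / √(0 + 0 + 1)
  = |-8| / √1
  = 8 / 1
  ≈ 8

8


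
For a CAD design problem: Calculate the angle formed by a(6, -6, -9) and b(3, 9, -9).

a·b = 6·3 + (-6)·9 + (-9)·(-9) = 18 - 54 + 81 = 45
|a| = √(6² + (-6)² + (-9)²) = √153 ≈ 12.37
|b| = √(3² + 9² + (-9)²) = √171 ≈ 13.08
cos θ = (a·b)/(|a||b|) = 45/(12.37·13.08) ≈ 0.2782
θ = arccos(0.2782) ≈ 73.85°

73.85°


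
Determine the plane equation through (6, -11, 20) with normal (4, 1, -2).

The plane through P with normal n = (a, b, c) satisfies n·(r - P) = 0,
i.e. ax + by + cz = a·x₀ + b·y₀ + c·z₀.
d = 4·6 + 1·(-11) + (-2)·20
  = 24 - 11 - 40
  = -27
Equation: 4x + y - 2z = -27

4x + y - 2z = -27


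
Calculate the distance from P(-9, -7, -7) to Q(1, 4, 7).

d = √[(x₂-x₁)² + (y₂-y₁)² + (z₂-z₁)²]
  = √[10² + 11² + 14²]
  = √[100 + 121 + 196]
  = √417
  ≈ 20.42

20.42


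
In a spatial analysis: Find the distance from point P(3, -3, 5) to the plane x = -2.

distance = |a·x₀ + b·y₀ + c·z₀ - d| / √(a² + b² + c²)
  = |1·3 + 0·(-3) + 0·5 - (-2)| / √(1² + 0² + 0²)
  = |3 + 0 + 0 + 2| / √(1 + 0 + 0)
  = |5| / √1
  = 5 / 1
  ≈ 5

5


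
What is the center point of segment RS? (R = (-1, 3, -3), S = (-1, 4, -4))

M = ((x₁+x₂)/2, (y₁+y₂)/2, (z₁+z₂)/2)
  = ((-1 - 1)/2, (3 + 4)/2, (-3 - 4)/2)
  = (-2/2, 7/2, -7/2)
  = (-1, 3.5, -3.5)

(-1, 3.5, -3.5)


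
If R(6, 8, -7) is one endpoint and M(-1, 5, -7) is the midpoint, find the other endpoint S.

S = 2M - R
  = (2·(-1) - 6, 2·5 - 8, 2·(-7) - (-7))
  = (-2 - 6, 10 - 8, -14 + 7)
  = (-8, 2, -7)

(-8, 2, -7)


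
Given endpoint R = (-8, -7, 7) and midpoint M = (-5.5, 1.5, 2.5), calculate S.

S = 2M - R
  = (2·(-5.5) - (-8), 2·1.5 - (-7), 2·2.5 - 7)
  = (-11 + 8, 3 + 7, 5 - 7)
  = (-3, 10, -2)

(-3, 10, -2)


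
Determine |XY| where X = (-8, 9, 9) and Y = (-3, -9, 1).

d = √[(x₂-x₁)² + (y₂-y₁)² + (z₂-z₁)²]
  = √[5² + (-18)² + (-8)²]
  = √[25 + 324 + 64]
  = √413
  ≈ 20.32

20.32


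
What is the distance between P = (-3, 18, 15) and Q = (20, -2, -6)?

d = √[(x₂-x₁)² + (y₂-y₁)² + (z₂-z₁)²]
  = √[23² + (-20)² + (-21)²]
  = √[529 + 400 + 441]
  = √1370
  ≈ 37.01

37.01


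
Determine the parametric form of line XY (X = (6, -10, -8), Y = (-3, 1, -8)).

Direction vector d = Y - X = (-3 - 6, 1 + 10, -8 + 8) = (-9, 11, 0)
Parametric form r = X + t·d:
x = 6 - 9t, y = -10 + 11t, z = -8

x = 6 - 9t, y = -10 + 11t, z = -8


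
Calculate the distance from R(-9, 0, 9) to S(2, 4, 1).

d = √[(x₂-x₁)² + (y₂-y₁)² + (z₂-z₁)²]
  = √[11² + 4² + (-8)²]
  = √[121 + 16 + 64]
  = √201
  ≈ 14.18

14.18


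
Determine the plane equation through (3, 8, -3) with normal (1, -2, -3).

The plane through P with normal n = (a, b, c) satisfies n·(r - P) = 0,
i.e. ax + by + cz = a·x₀ + b·y₀ + c·z₀.
d = 1·3 + (-2)·8 + (-3)·(-3)
  = 3 - 16 + 9
  = -4
Equation: x - 2y - 3z = -4

x - 2y - 3z = -4


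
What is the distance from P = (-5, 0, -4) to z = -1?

distance = |a·x₀ + b·y₀ + c·z₀ - d| / √(a² + b² + c²)
  = |0·(-5) + 0·0 + 1·(-4) - (-1)| / √(0² + 0² + 1²)
  = |0 + 0 - 4 + 1| / √(0 + 0 + 1)
  = |-3| / √1
  = 3 / 1
  ≈ 3

3


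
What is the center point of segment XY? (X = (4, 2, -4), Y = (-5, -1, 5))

M = ((x₁+x₂)/2, (y₁+y₂)/2, (z₁+z₂)/2)
  = ((4 - 5)/2, (2 - 1)/2, (-4 + 5)/2)
  = (-1/2, 1/2, 1/2)
  = (-0.5, 0.5, 0.5)

(-0.5, 0.5, 0.5)


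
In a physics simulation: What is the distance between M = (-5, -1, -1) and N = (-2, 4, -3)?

d = √[(x₂-x₁)² + (y₂-y₁)² + (z₂-z₁)²]
  = √[3² + 5² + (-2)²]
  = √[9 + 25 + 4]
  = √38
  ≈ 6.164

6.164


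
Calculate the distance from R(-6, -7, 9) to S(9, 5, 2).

d = √[(x₂-x₁)² + (y₂-y₁)² + (z₂-z₁)²]
  = √[15² + 12² + (-7)²]
  = √[225 + 144 + 49]
  = √418
  ≈ 20.45

20.45


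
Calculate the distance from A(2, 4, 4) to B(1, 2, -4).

d = √[(x₂-x₁)² + (y₂-y₁)² + (z₂-z₁)²]
  = √[(-1)² + (-2)² + (-8)²]
  = √[1 + 4 + 64]
  = √69
  ≈ 8.307

8.307


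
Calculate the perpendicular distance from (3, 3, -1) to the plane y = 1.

distance = |a·x₀ + b·y₀ + c·z₀ - d| / √(a² + b² + c²)
  = |0·3 + 1·3 + 0·(-1) - 1| / √(0² + 1² + 0²)
  = |0 + 3 + 0 - 1| / √(0 + 1 + 0)
  = |2| / √1
  = 2 / 1
  ≈ 2

2


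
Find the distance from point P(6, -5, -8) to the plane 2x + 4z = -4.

distance = |a·x₀ + b·y₀ + c·z₀ - d| / √(a² + b² + c²)
  = |2·6 + 0·(-5) + 4·(-8) - (-4)| / √(2² + 0² + 4²)
  = |12 + 0 - 32 + 4| / √(4 + 0 + 16)
  = |-16| / √20
  = 16 / 4.472
  ≈ 3.578

3.578


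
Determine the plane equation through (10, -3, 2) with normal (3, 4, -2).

The plane through P with normal n = (a, b, c) satisfies n·(r - P) = 0,
i.e. ax + by + cz = a·x₀ + b·y₀ + c·z₀.
d = 3·10 + 4·(-3) + (-2)·2
  = 30 - 12 - 4
  = 14
Equation: 3x + 4y - 2z = 14

3x + 4y - 2z = 14


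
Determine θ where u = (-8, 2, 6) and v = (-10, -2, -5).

u·v = (-8)·(-10) + 2·(-2) + 6·(-5) = 80 - 4 - 30 = 46
|u| = √((-8)² + 2² + 6²) = √104 ≈ 10.2
|v| = √((-10)² + (-2)² + (-5)²) = √129 ≈ 11.36
cos θ = (u·v)/(|u||v|) = 46/(10.2·11.36) ≈ 0.3971
θ = arccos(0.3971) ≈ 66.6°

66.6°


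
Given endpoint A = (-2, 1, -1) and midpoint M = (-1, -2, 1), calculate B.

B = 2M - A
  = (2·(-1) - (-2), 2·(-2) - 1, 2·1 - (-1))
  = (-2 + 2, -4 - 1, 2 + 1)
  = (0, -5, 3)

(0, -5, 3)


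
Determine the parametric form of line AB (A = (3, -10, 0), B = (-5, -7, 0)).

Direction vector d = B - A = (-5 - 3, -7 + 10, 0 + 0) = (-8, 3, 0)
Parametric form r = A + t·d:
x = 3 - 8t, y = -10 + 3t, z = 0

x = 3 - 8t, y = -10 + 3t, z = 0


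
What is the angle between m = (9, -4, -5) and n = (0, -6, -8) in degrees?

m·n = 9·0 + (-4)·(-6) + (-5)·(-8) = 0 + 24 + 40 = 64
|m| = √(9² + (-4)² + (-5)²) = √122 ≈ 11.05
|n| = √(0² + (-6)² + (-8)²) = √100 ≈ 10
cos θ = (m·n)/(|m||n|) = 64/(11.05·10) ≈ 0.5794
θ = arccos(0.5794) ≈ 54.59°

54.59°


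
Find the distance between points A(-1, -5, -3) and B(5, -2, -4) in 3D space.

d = √[(x₂-x₁)² + (y₂-y₁)² + (z₂-z₁)²]
  = √[6² + 3² + (-1)²]
  = √[36 + 9 + 1]
  = √46
  ≈ 6.782

6.782


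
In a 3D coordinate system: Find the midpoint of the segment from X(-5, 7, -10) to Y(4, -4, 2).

M = ((x₁+x₂)/2, (y₁+y₂)/2, (z₁+z₂)/2)
  = ((-5 + 4)/2, (7 - 4)/2, (-10 + 2)/2)
  = (-1/2, 3/2, -8/2)
  = (-0.5, 1.5, -4)

(-0.5, 1.5, -4)


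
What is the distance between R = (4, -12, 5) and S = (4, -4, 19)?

d = √[(x₂-x₁)² + (y₂-y₁)² + (z₂-z₁)²]
  = √[0² + 8² + 14²]
  = √[0 + 64 + 196]
  = √260
  ≈ 16.12

16.12


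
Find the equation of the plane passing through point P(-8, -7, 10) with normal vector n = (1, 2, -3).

The plane through P with normal n = (a, b, c) satisfies n·(r - P) = 0,
i.e. ax + by + cz = a·x₀ + b·y₀ + c·z₀.
d = 1·(-8) + 2·(-7) + (-3)·10
  = -8 - 14 - 30
  = -52
Equation: x + 2y - 3z = -52

x + 2y - 3z = -52


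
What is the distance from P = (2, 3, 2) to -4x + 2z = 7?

distance = |a·x₀ + b·y₀ + c·z₀ - d| / √(a² + b² + c²)
  = |(-4)·2 + 0·3 + 2·2 - 7| / √((-4)² + 0² + 2²)
  = |-8 + 0 + 4 - 7| / √(16 + 0 + 4)
  = |-11| / √20
  = 11 / 4.472
  ≈ 2.46

2.46


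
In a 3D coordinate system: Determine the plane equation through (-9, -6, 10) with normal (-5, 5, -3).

The plane through P with normal n = (a, b, c) satisfies n·(r - P) = 0,
i.e. ax + by + cz = a·x₀ + b·y₀ + c·z₀.
d = (-5)·(-9) + 5·(-6) + (-3)·10
  = 45 - 30 - 30
  = -15
Equation: -5x + 5y - 3z = -15

-5x + 5y - 3z = -15


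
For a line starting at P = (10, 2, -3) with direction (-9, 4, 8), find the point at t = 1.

P(t) = P + t·d
  = (10 + (-9)·1, 2 + 4·1, -3 + 8·1)
  = (10 - 9, 2 + 4, -3 + 8)
  = (1, 6, 5)

(1, 6, 5)


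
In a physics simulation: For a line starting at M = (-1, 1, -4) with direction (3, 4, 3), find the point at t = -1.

P(t) = M + t·d
  = (-1 + 3·(-1), 1 + 4·(-1), -4 + 3·(-1))
  = (-1 - 3, 1 - 4, -4 - 3)
  = (-4, -3, -7)

(-4, -3, -7)


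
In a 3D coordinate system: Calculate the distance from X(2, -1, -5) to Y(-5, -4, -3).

d = √[(x₂-x₁)² + (y₂-y₁)² + (z₂-z₁)²]
  = √[(-7)² + (-3)² + 2²]
  = √[49 + 9 + 4]
  = √62
  ≈ 7.874

7.874


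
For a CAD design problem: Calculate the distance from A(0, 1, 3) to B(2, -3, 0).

d = √[(x₂-x₁)² + (y₂-y₁)² + (z₂-z₁)²]
  = √[2² + (-4)² + (-3)²]
  = √[4 + 16 + 9]
  = √29
  ≈ 5.385

5.385


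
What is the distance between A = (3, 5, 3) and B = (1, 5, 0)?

d = √[(x₂-x₁)² + (y₂-y₁)² + (z₂-z₁)²]
  = √[(-2)² + 0² + (-3)²]
  = √[4 + 0 + 9]
  = √13
  ≈ 3.606

3.606


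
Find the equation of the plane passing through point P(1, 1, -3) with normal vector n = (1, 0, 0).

The plane through P with normal n = (a, b, c) satisfies n·(r - P) = 0,
i.e. ax + by + cz = a·x₀ + b·y₀ + c·z₀.
d = 1·1 + 0·1 + 0·(-3)
  = 1 + 0 + 0
  = 1
Equation: x = 1

x = 1


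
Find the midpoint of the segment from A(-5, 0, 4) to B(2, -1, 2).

M = ((x₁+x₂)/2, (y₁+y₂)/2, (z₁+z₂)/2)
  = ((-5 + 2)/2, (0 - 1)/2, (4 + 2)/2)
  = (-3/2, -1/2, 6/2)
  = (-1.5, -0.5, 3)

(-1.5, -0.5, 3)


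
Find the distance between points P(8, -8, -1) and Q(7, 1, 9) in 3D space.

d = √[(x₂-x₁)² + (y₂-y₁)² + (z₂-z₁)²]
  = √[(-1)² + 9² + 10²]
  = √[1 + 81 + 100]
  = √182
  ≈ 13.49

13.49


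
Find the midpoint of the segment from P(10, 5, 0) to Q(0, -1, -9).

M = ((x₁+x₂)/2, (y₁+y₂)/2, (z₁+z₂)/2)
  = ((10 + 0)/2, (5 - 1)/2, (0 - 9)/2)
  = (10/2, 4/2, -9/2)
  = (5, 2, -4.5)

(5, 2, -4.5)


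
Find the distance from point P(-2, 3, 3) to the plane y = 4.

distance = |a·x₀ + b·y₀ + c·z₀ - d| / √(a² + b² + c²)
  = |0·(-2) + 1·3 + 0·3 - 4| / √(0² + 1² + 0²)
  = |0 + 3 + 0 - 4| / √(0 + 1 + 0)
  = |-1| / √1
  = 1 / 1
  ≈ 1

1


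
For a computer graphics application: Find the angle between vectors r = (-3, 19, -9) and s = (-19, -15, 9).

r·s = (-3)·(-19) + 19·(-15) + (-9)·9 = 57 - 285 - 81 = -309
|r| = √((-3)² + 19² + (-9)²) = √451 ≈ 21.24
|s| = √((-19)² + (-15)² + 9²) = √667 ≈ 25.83
cos θ = (r·s)/(|r||s|) = -309/(21.24·25.83) ≈ -0.5634
θ = arccos(-0.5634) ≈ 124.3°

124.3°


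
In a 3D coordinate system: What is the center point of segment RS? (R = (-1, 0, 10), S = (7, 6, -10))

M = ((x₁+x₂)/2, (y₁+y₂)/2, (z₁+z₂)/2)
  = ((-1 + 7)/2, (0 + 6)/2, (10 - 10)/2)
  = (6/2, 6/2, 0/2)
  = (3, 3, 0)

(3, 3, 0)


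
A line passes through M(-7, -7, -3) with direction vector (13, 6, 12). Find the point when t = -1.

P(t) = M + t·d
  = (-7 + 13·(-1), -7 + 6·(-1), -3 + 12·(-1))
  = (-7 - 13, -7 - 6, -3 - 12)
  = (-20, -13, -15)

(-20, -13, -15)


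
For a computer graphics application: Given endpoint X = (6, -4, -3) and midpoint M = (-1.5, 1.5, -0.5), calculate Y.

Y = 2M - X
  = (2·(-1.5) - 6, 2·1.5 - (-4), 2·(-0.5) - (-3))
  = (-3 - 6, 3 + 4, -1 + 3)
  = (-9, 7, 2)

(-9, 7, 2)


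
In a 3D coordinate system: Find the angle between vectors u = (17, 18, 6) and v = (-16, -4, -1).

u·v = 17·(-16) + 18·(-4) + 6·(-1) = -272 - 72 - 6 = -350
|u| = √(17² + 18² + 6²) = √649 ≈ 25.48
|v| = √((-16)² + (-4)² + (-1)²) = √273 ≈ 16.52
cos θ = (u·v)/(|u||v|) = -350/(25.48·16.52) ≈ -0.8315
θ = arccos(-0.8315) ≈ 146.3°

146.3°


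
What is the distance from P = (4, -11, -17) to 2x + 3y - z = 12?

distance = |a·x₀ + b·y₀ + c·z₀ - d| / √(a² + b² + c²)
  = |2·4 + 3·(-11) + (-1)·(-17) - 12| / √(2² + 3² + (-1)²)
  = |8 - 33 + 17 - 12| / √(4 + 9 + 1)
  = |-20| / √14
  = 20 / 3.742
  ≈ 5.345

5.345


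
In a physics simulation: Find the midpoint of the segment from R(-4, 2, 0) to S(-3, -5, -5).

M = ((x₁+x₂)/2, (y₁+y₂)/2, (z₁+z₂)/2)
  = ((-4 - 3)/2, (2 - 5)/2, (0 - 5)/2)
  = (-7/2, -3/2, -5/2)
  = (-3.5, -1.5, -2.5)

(-3.5, -1.5, -2.5)


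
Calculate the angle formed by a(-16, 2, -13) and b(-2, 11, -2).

a·b = (-16)·(-2) + 2·11 + (-13)·(-2) = 32 + 22 + 26 = 80
|a| = √((-16)² + 2² + (-13)²) = √429 ≈ 20.71
|b| = √((-2)² + 11² + (-2)²) = √129 ≈ 11.36
cos θ = (a·b)/(|a||b|) = 80/(20.71·11.36) ≈ 0.3401
θ = arccos(0.3401) ≈ 70.12°

70.12°


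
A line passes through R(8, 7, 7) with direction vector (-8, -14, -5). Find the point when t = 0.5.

P(t) = R + t·d
  = (8 + (-8)·0.5, 7 + (-14)·0.5, 7 + (-5)·0.5)
  = (8 - 4, 7 - 7, 7 - 2.5)
  = (4, 0, 4.5)

(4, 0, 4.5)


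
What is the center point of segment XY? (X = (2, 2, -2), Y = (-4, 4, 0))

M = ((x₁+x₂)/2, (y₁+y₂)/2, (z₁+z₂)/2)
  = ((2 - 4)/2, (2 + 4)/2, (-2 + 0)/2)
  = (-2/2, 6/2, -2/2)
  = (-1, 3, -1)

(-1, 3, -1)


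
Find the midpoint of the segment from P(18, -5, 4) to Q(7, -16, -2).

M = ((x₁+x₂)/2, (y₁+y₂)/2, (z₁+z₂)/2)
  = ((18 + 7)/2, (-5 - 16)/2, (4 - 2)/2)
  = (25/2, -21/2, 2/2)
  = (12.5, -10.5, 1)

(12.5, -10.5, 1)


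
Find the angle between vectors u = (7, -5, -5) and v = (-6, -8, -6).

u·v = 7·(-6) + (-5)·(-8) + (-5)·(-6) = -42 + 40 + 30 = 28
|u| = √(7² + (-5)² + (-5)²) = √99 ≈ 9.95
|v| = √((-6)² + (-8)² + (-6)²) = √136 ≈ 11.66
cos θ = (u·v)/(|u||v|) = 28/(9.95·11.66) ≈ 0.2413
θ = arccos(0.2413) ≈ 76.04°

76.04°


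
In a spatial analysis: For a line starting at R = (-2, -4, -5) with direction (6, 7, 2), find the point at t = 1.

P(t) = R + t·d
  = (-2 + 6·1, -4 + 7·1, -5 + 2·1)
  = (-2 + 6, -4 + 7, -5 + 2)
  = (4, 3, -3)

(4, 3, -3)


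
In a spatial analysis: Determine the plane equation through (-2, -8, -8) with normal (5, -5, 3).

The plane through P with normal n = (a, b, c) satisfies n·(r - P) = 0,
i.e. ax + by + cz = a·x₀ + b·y₀ + c·z₀.
d = 5·(-2) + (-5)·(-8) + 3·(-8)
  = -10 + 40 - 24
  = 6
Equation: 5x - 5y + 3z = 6

5x - 5y + 3z = 6


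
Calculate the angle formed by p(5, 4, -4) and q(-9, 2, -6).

p·q = 5·(-9) + 4·2 + (-4)·(-6) = -45 + 8 + 24 = -13
|p| = √(5² + 4² + (-4)²) = √57 ≈ 7.55
|q| = √((-9)² + 2² + (-6)²) = √121 ≈ 11
cos θ = (p·q)/(|p||q|) = -13/(7.55·11) ≈ -0.1565
θ = arccos(-0.1565) ≈ 99.01°

99.01°


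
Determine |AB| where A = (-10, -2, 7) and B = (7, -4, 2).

d = √[(x₂-x₁)² + (y₂-y₁)² + (z₂-z₁)²]
  = √[17² + (-2)² + (-5)²]
  = √[289 + 4 + 25]
  = √318
  ≈ 17.83

17.83


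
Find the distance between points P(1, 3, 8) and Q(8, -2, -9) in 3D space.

d = √[(x₂-x₁)² + (y₂-y₁)² + (z₂-z₁)²]
  = √[7² + (-5)² + (-17)²]
  = √[49 + 25 + 289]
  = √363
  ≈ 19.05

19.05


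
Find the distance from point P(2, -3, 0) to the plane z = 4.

distance = |a·x₀ + b·y₀ + c·z₀ - d| / √(a² + b² + c²)
  = |0·2 + 0·(-3) + 1·0 - 4| / √(0² + 0² + 1²)
  = |0 + 0 + 0 - 4| / √(0 + 0 + 1)
  = |-4| / √1
  = 4 / 1
  ≈ 4

4


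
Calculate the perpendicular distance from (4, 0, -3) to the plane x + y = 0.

distance = |a·x₀ + b·y₀ + c·z₀ - d| / √(a² + b² + c²)
  = |1·4 + 1·0 + 0·(-3) - 0| / √(1² + 1² + 0²)
  = |4 + 0 + 0 + 0| / √(1 + 1 + 0)
  = |4| / √2
  = 4 / 1.414
  ≈ 2.828

2.828


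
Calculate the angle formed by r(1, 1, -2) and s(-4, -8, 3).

r·s = 1·(-4) + 1·(-8) + (-2)·3 = -4 - 8 - 6 = -18
|r| = √(1² + 1² + (-2)²) = √6 ≈ 2.449
|s| = √((-4)² + (-8)² + 3²) = √89 ≈ 9.434
cos θ = (r·s)/(|r||s|) = -18/(2.449·9.434) ≈ -0.7789
θ = arccos(-0.7789) ≈ 141.2°

141.2°


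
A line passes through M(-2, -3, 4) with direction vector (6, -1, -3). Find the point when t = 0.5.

P(t) = M + t·d
  = (-2 + 6·0.5, -3 + (-1)·0.5, 4 + (-3)·0.5)
  = (-2 + 3, -3 - 0.5, 4 - 1.5)
  = (1, -3.5, 2.5)

(1, -3.5, 2.5)


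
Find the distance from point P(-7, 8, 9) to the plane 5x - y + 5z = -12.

distance = |a·x₀ + b·y₀ + c·z₀ - d| / √(a² + b² + c²)
  = |5·(-7) + (-1)·8 + 5·9 - (-12)| / √(5² + (-1)² + 5²)
  = |-35 - 8 + 45 + 12| / √(25 + 1 + 25)
  = |14| / √51
  = 14 / 7.141
  ≈ 1.96

1.96


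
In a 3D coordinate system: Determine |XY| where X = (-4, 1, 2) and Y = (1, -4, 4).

d = √[(x₂-x₁)² + (y₂-y₁)² + (z₂-z₁)²]
  = √[5² + (-5)² + 2²]
  = √[25 + 25 + 4]
  = √54
  ≈ 7.348

7.348


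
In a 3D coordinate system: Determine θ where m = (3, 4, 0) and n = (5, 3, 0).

m·n = 3·5 + 4·3 + 0·0 = 15 + 12 + 0 = 27
|m| = √(3² + 4² + 0²) = √25 ≈ 5
|n| = √(5² + 3² + 0²) = √34 ≈ 5.831
cos θ = (m·n)/(|m||n|) = 27/(5·5.831) ≈ 0.9261
θ = arccos(0.9261) ≈ 22.17°

22.17°


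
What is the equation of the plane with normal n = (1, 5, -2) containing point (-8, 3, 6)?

The plane through P with normal n = (a, b, c) satisfies n·(r - P) = 0,
i.e. ax + by + cz = a·x₀ + b·y₀ + c·z₀.
d = 1·(-8) + 5·3 + (-2)·6
  = -8 + 15 - 12
  = -5
Equation: x + 5y - 2z = -5

x + 5y - 2z = -5


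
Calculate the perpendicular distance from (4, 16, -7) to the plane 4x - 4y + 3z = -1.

distance = |a·x₀ + b·y₀ + c·z₀ - d| / √(a² + b² + c²)
  = |4·4 + (-4)·16 + 3·(-7) - (-1)| / √(4² + (-4)² + 3²)
  = |16 - 64 - 21 + 1| / √(16 + 16 + 9)
  = |-68| / √41
  = 68 / 6.403
  ≈ 10.62

10.62


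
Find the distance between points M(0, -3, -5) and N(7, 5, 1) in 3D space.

d = √[(x₂-x₁)² + (y₂-y₁)² + (z₂-z₁)²]
  = √[7² + 8² + 6²]
  = √[49 + 64 + 36]
  = √149
  ≈ 12.21

12.21


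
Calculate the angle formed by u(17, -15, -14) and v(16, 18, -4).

u·v = 17·16 + (-15)·18 + (-14)·(-4) = 272 - 270 + 56 = 58
|u| = √(17² + (-15)² + (-14)²) = √710 ≈ 26.65
|v| = √(16² + 18² + (-4)²) = √596 ≈ 24.41
cos θ = (u·v)/(|u||v|) = 58/(26.65·24.41) ≈ 0.08916
θ = arccos(0.08916) ≈ 84.88°

84.88°


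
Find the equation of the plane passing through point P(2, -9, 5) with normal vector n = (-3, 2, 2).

The plane through P with normal n = (a, b, c) satisfies n·(r - P) = 0,
i.e. ax + by + cz = a·x₀ + b·y₀ + c·z₀.
d = (-3)·2 + 2·(-9) + 2·5
  = -6 - 18 + 10
  = -14
Equation: -3x + 2y + 2z = -14

-3x + 2y + 2z = -14


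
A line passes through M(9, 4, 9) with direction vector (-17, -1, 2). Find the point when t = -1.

P(t) = M + t·d
  = (9 + (-17)·(-1), 4 + (-1)·(-1), 9 + 2·(-1))
  = (9 + 17, 4 + 1, 9 - 2)
  = (26, 5, 7)

(26, 5, 7)


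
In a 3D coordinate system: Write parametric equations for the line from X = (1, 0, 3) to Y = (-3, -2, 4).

Direction vector d = Y - X = (-3 - 1, -2 + 0, 4 - 3) = (-4, -2, 1)
Parametric form r = X + t·d:
x = 1 - 4t, y = 0 - 2t, z = 3 + t

x = 1 - 4t, y = 0 - 2t, z = 3 + t


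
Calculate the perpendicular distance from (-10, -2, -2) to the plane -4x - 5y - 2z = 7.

distance = |a·x₀ + b·y₀ + c·z₀ - d| / √(a² + b² + c²)
  = |(-4)·(-10) + (-5)·(-2) + (-2)·(-2) - 7| / √((-4)² + (-5)² + (-2)²)
  = |40 + 10 + 4 - 7| / √(16 + 25 + 4)
  = |47| / √45
  = 47 / 6.708
  ≈ 7.006

7.006


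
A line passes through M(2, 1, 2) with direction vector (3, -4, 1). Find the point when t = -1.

P(t) = M + t·d
  = (2 + 3·(-1), 1 + (-4)·(-1), 2 + 1·(-1))
  = (2 - 3, 1 + 4, 2 - 1)
  = (-1, 5, 1)

(-1, 5, 1)


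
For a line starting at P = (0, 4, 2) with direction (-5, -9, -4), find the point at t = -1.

P(t) = P + t·d
  = (0 + (-5)·(-1), 4 + (-9)·(-1), 2 + (-4)·(-1))
  = (0 + 5, 4 + 9, 2 + 4)
  = (5, 13, 6)

(5, 13, 6)


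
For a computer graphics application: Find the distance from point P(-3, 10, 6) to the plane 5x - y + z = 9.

distance = |a·x₀ + b·y₀ + c·z₀ - d| / √(a² + b² + c²)
  = |5·(-3) + (-1)·10 + 1·6 - 9| / √(5² + (-1)² + 1²)
  = |-15 - 10 + 6 - 9| / √(25 + 1 + 1)
  = |-28| / √27
  = 28 / 5.196
  ≈ 5.389

5.389


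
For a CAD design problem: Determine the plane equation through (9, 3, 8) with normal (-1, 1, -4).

The plane through P with normal n = (a, b, c) satisfies n·(r - P) = 0,
i.e. ax + by + cz = a·x₀ + b·y₀ + c·z₀.
d = (-1)·9 + 1·3 + (-4)·8
  = -9 + 3 - 32
  = -38
Equation: -x + y - 4z = -38

-x + y - 4z = -38


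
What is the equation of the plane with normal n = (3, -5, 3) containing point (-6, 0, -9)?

The plane through P with normal n = (a, b, c) satisfies n·(r - P) = 0,
i.e. ax + by + cz = a·x₀ + b·y₀ + c·z₀.
d = 3·(-6) + (-5)·0 + 3·(-9)
  = -18 + 0 - 27
  = -45
Equation: 3x - 5y + 3z = -45

3x - 5y + 3z = -45


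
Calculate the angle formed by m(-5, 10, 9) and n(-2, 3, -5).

m·n = (-5)·(-2) + 10·3 + 9·(-5) = 10 + 30 - 45 = -5
|m| = √((-5)² + 10² + 9²) = √206 ≈ 14.35
|n| = √((-2)² + 3² + (-5)²) = √38 ≈ 6.164
cos θ = (m·n)/(|m||n|) = -5/(14.35·6.164) ≈ -0.05651
θ = arccos(-0.05651) ≈ 93.24°

93.24°


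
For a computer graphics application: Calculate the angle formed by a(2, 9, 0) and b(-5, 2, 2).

a·b = 2·(-5) + 9·2 + 0·2 = -10 + 18 + 0 = 8
|a| = √(2² + 9² + 0²) = √85 ≈ 9.22
|b| = √((-5)² + 2² + 2²) = √33 ≈ 5.745
cos θ = (a·b)/(|a||b|) = 8/(9.22·5.745) ≈ 0.1511
θ = arccos(0.1511) ≈ 81.31°

81.31°


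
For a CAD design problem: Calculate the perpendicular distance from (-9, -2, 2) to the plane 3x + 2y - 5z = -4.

distance = |a·x₀ + b·y₀ + c·z₀ - d| / √(a² + b² + c²)
  = |3·(-9) + 2·(-2) + (-5)·2 - (-4)| / √(3² + 2² + (-5)²)
  = |-27 - 4 - 10 + 4| / √(9 + 4 + 25)
  = |-37| / √38
  = 37 / 6.164
  ≈ 6.002

6.002


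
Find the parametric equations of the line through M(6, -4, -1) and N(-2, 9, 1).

Direction vector d = N - M = (-2 - 6, 9 + 4, 1 + 1) = (-8, 13, 2)
Parametric form r = M + t·d:
x = 6 - 8t, y = -4 + 13t, z = -1 + 2t

x = 6 - 8t, y = -4 + 13t, z = -1 + 2t


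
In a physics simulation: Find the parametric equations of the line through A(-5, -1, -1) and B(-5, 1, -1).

Direction vector d = B - A = (-5 + 5, 1 + 1, -1 + 1) = (0, 2, 0)
Parametric form r = A + t·d:
x = -5, y = -1 + 2t, z = -1

x = -5, y = -1 + 2t, z = -1


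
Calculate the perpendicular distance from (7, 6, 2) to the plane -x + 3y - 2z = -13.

distance = |a·x₀ + b·y₀ + c·z₀ - d| / √(a² + b² + c²)
  = |(-1)·7 + 3·6 + (-2)·2 - (-13)| / √((-1)² + 3² + (-2)²)
  = |-7 + 18 - 4 + 13| / √(1 + 9 + 4)
  = |20| / √14
  = 20 / 3.742
  ≈ 5.345

5.345


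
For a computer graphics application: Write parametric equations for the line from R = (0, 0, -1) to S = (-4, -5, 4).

Direction vector d = S - R = (-4 + 0, -5 + 0, 4 + 1) = (-4, -5, 5)
Parametric form r = R + t·d:
x = 0 - 4t, y = 0 - 5t, z = -1 + 5t

x = 0 - 4t, y = 0 - 5t, z = -1 + 5t


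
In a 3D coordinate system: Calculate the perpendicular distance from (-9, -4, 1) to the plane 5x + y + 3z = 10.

distance = |a·x₀ + b·y₀ + c·z₀ - d| / √(a² + b² + c²)
  = |5·(-9) + 1·(-4) + 3·1 - 10| / √(5² + 1² + 3²)
  = |-45 - 4 + 3 - 10| / √(25 + 1 + 9)
  = |-56| / √35
  = 56 / 5.916
  ≈ 9.466

9.466


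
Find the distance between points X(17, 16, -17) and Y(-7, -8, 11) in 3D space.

d = √[(x₂-x₁)² + (y₂-y₁)² + (z₂-z₁)²]
  = √[(-24)² + (-24)² + 28²]
  = √[576 + 576 + 784]
  = √1936
  ≈ 44

44


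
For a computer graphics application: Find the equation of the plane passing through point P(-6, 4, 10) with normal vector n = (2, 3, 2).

The plane through P with normal n = (a, b, c) satisfies n·(r - P) = 0,
i.e. ax + by + cz = a·x₀ + b·y₀ + c·z₀.
d = 2·(-6) + 3·4 + 2·10
  = -12 + 12 + 20
  = 20
Equation: 2x + 3y + 2z = 20

2x + 3y + 2z = 20


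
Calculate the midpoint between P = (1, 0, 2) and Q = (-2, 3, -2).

M = ((x₁+x₂)/2, (y₁+y₂)/2, (z₁+z₂)/2)
  = ((1 - 2)/2, (0 + 3)/2, (2 - 2)/2)
  = (-1/2, 3/2, 0/2)
  = (-0.5, 1.5, 0)

(-0.5, 1.5, 0)


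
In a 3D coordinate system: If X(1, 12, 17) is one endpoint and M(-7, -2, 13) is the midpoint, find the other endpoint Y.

Y = 2M - X
  = (2·(-7) - 1, 2·(-2) - 12, 2·13 - 17)
  = (-14 - 1, -4 - 12, 26 - 17)
  = (-15, -16, 9)

(-15, -16, 9)


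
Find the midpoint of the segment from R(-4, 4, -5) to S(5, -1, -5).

M = ((x₁+x₂)/2, (y₁+y₂)/2, (z₁+z₂)/2)
  = ((-4 + 5)/2, (4 - 1)/2, (-5 - 5)/2)
  = (1/2, 3/2, -10/2)
  = (0.5, 1.5, -5)

(0.5, 1.5, -5)


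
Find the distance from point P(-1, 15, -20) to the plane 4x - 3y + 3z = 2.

distance = |a·x₀ + b·y₀ + c·z₀ - d| / √(a² + b² + c²)
  = |4·(-1) + (-3)·15 + 3·(-20) - 2| / √(4² + (-3)² + 3²)
  = |-4 - 45 - 60 - 2| / √(16 + 9 + 9)
  = |-111| / √34
  = 111 / 5.831
  ≈ 19.04

19.04


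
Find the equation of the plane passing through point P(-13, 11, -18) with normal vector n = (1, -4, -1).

The plane through P with normal n = (a, b, c) satisfies n·(r - P) = 0,
i.e. ax + by + cz = a·x₀ + b·y₀ + c·z₀.
d = 1·(-13) + (-4)·11 + (-1)·(-18)
  = -13 - 44 + 18
  = -39
Equation: x - 4y - z = -39

x - 4y - z = -39


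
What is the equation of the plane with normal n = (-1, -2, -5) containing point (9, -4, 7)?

The plane through P with normal n = (a, b, c) satisfies n·(r - P) = 0,
i.e. ax + by + cz = a·x₀ + b·y₀ + c·z₀.
d = (-1)·9 + (-2)·(-4) + (-5)·7
  = -9 + 8 - 35
  = -36
Equation: -x - 2y - 5z = -36

-x - 2y - 5z = -36


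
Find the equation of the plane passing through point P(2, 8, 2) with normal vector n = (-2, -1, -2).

The plane through P with normal n = (a, b, c) satisfies n·(r - P) = 0,
i.e. ax + by + cz = a·x₀ + b·y₀ + c·z₀.
d = (-2)·2 + (-1)·8 + (-2)·2
  = -4 - 8 - 4
  = -16
Equation: -2x - y - 2z = -16

-2x - y - 2z = -16


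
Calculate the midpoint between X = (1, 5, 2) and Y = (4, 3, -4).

M = ((x₁+x₂)/2, (y₁+y₂)/2, (z₁+z₂)/2)
  = ((1 + 4)/2, (5 + 3)/2, (2 - 4)/2)
  = (5/2, 8/2, -2/2)
  = (2.5, 4, -1)

(2.5, 4, -1)


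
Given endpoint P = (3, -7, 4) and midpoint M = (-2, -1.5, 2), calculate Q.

Q = 2M - P
  = (2·(-2) - 3, 2·(-1.5) - (-7), 2·2 - 4)
  = (-4 - 3, -3 + 7, 4 - 4)
  = (-7, 4, 0)

(-7, 4, 0)


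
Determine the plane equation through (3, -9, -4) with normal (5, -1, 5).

The plane through P with normal n = (a, b, c) satisfies n·(r - P) = 0,
i.e. ax + by + cz = a·x₀ + b·y₀ + c·z₀.
d = 5·3 + (-1)·(-9) + 5·(-4)
  = 15 + 9 - 20
  = 4
Equation: 5x - y + 5z = 4

5x - y + 5z = 4


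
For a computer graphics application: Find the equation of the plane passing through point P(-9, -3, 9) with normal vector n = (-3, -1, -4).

The plane through P with normal n = (a, b, c) satisfies n·(r - P) = 0,
i.e. ax + by + cz = a·x₀ + b·y₀ + c·z₀.
d = (-3)·(-9) + (-1)·(-3) + (-4)·9
  = 27 + 3 - 36
  = -6
Equation: -3x - y - 4z = -6

-3x - y - 4z = -6


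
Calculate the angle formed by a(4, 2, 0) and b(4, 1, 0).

a·b = 4·4 + 2·1 + 0·0 = 16 + 2 + 0 = 18
|a| = √(4² + 2² + 0²) = √20 ≈ 4.472
|b| = √(4² + 1² + 0²) = √17 ≈ 4.123
cos θ = (a·b)/(|a||b|) = 18/(4.472·4.123) ≈ 0.9762
θ = arccos(0.9762) ≈ 12.53°

12.53°


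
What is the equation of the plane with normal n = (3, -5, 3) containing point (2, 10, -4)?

The plane through P with normal n = (a, b, c) satisfies n·(r - P) = 0,
i.e. ax + by + cz = a·x₀ + b·y₀ + c·z₀.
d = 3·2 + (-5)·10 + 3·(-4)
  = 6 - 50 - 12
  = -56
Equation: 3x - 5y + 3z = -56

3x - 5y + 3z = -56
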